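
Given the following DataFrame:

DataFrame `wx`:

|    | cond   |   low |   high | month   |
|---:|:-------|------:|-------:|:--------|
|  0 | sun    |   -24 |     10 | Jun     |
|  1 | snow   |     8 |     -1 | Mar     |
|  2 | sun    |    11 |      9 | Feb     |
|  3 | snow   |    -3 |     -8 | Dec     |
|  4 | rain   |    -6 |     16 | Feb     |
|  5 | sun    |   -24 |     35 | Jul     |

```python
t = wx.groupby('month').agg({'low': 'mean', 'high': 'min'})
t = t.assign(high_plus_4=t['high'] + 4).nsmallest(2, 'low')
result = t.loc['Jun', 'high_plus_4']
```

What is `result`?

14

group by month: mean(low), min(high):
        low  high
month            
Dec    -3.0    -8
Feb     2.5     9
Jul   -24.0    35
Jun   -24.0    10
Mar     8.0    -1
add column high_plus_4 = t['high'] + 4:
        low  high  high_plus_4
month                         
Dec    -3.0    -8           -4
Feb     2.5     9           13
Jul   -24.0    35           39
Jun   -24.0    10           14
Mar     8.0    -1            3
take 2 rows with smallest low:
        low  high  high_plus_4
month                         
Jul   -24.0    35           39
Jun   -24.0    10           14
Reading off the value at row 'Jun', column 'high_plus_4', we get 14.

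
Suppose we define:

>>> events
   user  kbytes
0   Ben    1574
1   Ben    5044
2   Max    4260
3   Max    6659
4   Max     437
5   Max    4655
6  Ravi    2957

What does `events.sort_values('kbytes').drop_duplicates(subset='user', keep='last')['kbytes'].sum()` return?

14660

sort by kbytes:
   user  kbytes
4   Max     437
0   Ben    1574
6  Ravi    2957
2   Max    4260
5   Max    4655
1   Ben    5044
3   Max    6659
drop duplicate user (keep=last):
   user  kbytes
6  Ravi    2957
1   Ben    5044
3   Max    6659
sum of column 'kbytes' → 14660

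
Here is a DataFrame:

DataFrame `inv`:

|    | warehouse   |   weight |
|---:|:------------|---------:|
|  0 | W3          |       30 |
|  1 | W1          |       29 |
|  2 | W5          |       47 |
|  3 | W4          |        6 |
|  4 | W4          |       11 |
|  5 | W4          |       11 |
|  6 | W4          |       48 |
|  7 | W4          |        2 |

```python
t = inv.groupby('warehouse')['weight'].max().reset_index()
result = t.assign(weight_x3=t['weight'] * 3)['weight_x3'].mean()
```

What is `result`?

group by warehouse, max of weight:
warehouse
W1    29
W3    30
W4    48
W5    47
Name: weight, dtype: int64
reset_index():
  warehouse  weight
0        W1      29
1        W3      30
2        W4      48
3        W5      47
add column weight_x3 = t['weight'] * 3:
  warehouse  weight  weight_x3
0        W1      29         87
1        W3      30         90
2        W4      48        144
3        W5      47        141
Finally, mean of column 'weight_x3' = 115.5.

115.5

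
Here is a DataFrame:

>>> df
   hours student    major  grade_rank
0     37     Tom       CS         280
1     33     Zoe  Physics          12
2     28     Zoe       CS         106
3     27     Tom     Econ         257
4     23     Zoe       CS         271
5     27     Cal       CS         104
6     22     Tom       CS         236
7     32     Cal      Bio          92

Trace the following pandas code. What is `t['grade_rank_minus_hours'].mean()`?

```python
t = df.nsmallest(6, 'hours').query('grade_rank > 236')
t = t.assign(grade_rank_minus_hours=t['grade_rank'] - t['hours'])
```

take 6 rows with smallest hours:
   hours student major  grade_rank
6     22     Tom    CS         236
4     23     Zoe    CS         271
3     27     Tom  Econ         257
5     27     Cal    CS         104
2     28     Zoe    CS         106
7     32     Cal   Bio          92
filter rows where grade_rank > 236:
   hours student major  grade_rank
4     23     Zoe    CS         271
3     27     Tom  Econ         257
add column grade_rank_minus_hours = t['grade_rank'] - t['hours']:
   hours student major  grade_rank  grade_rank_minus_hours
4     23     Zoe    CS         271                     248
3     27     Tom  Econ         257                     230
Finally, mean of column 'grade_rank_minus_hours' = 239.0.

239.0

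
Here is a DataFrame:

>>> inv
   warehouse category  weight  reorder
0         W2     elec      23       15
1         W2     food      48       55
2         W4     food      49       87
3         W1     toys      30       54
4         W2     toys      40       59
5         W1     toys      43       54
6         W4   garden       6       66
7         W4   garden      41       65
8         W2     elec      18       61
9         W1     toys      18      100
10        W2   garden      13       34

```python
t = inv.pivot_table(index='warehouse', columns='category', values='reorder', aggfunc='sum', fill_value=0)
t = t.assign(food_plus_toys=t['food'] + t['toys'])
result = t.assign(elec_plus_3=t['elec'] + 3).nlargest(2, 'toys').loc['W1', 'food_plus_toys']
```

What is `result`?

pivot: rows=warehouse, cols=category, sum(reorder):
category   elec  food  garden  toys
warehouse                          
W1            0     0       0   208
W2           76    55      34    59
W4            0    87     131     0
add column food_plus_toys = t['food'] + t['toys']:
category   elec  food  garden  toys  food_plus_toys
warehouse                                          
W1            0     0       0   208             208
W2           76    55      34    59             114
W4            0    87     131     0              87
add column elec_plus_3 = t['elec'] + 3:
category   elec  food  garden  toys  food_plus_toys  elec_plus_3
warehouse                                                       
W1            0     0       0   208             208            3
W2           76    55      34    59             114           79
W4            0    87     131     0              87            3
take 2 rows with largest toys:
category   elec  food  garden  toys  food_plus_toys  elec_plus_3
warehouse                                                       
W1            0     0       0   208             208            3
W2           76    55      34    59             114           79
Hence 208.

208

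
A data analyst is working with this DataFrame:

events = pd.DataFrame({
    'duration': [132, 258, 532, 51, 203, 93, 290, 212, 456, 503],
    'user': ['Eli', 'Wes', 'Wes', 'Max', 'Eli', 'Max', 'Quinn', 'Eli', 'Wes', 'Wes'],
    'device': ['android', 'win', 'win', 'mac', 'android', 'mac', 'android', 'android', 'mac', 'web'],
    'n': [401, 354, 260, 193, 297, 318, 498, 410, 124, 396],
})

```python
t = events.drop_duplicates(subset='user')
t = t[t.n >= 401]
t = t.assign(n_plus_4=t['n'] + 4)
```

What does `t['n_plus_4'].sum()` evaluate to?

907

drop duplicate user (keep=first):
   duration   user   device    n
0       132    Eli  android  401
1       258    Wes      win  354
3        51    Max      mac  193
6       290  Quinn  android  498
filter rows where n >= 401:
   duration   user   device    n
0       132    Eli  android  401
6       290  Quinn  android  498
add column n_plus_4 = t['n'] + 4:
   duration   user   device    n  n_plus_4
0       132    Eli  android  401       405
6       290  Quinn  android  498       502
So sum() = 907.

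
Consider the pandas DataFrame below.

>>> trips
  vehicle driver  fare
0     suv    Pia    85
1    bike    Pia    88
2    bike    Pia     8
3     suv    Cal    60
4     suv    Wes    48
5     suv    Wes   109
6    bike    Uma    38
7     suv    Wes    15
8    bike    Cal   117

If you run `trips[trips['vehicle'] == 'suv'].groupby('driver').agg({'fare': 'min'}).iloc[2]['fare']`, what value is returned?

15

filter rows where vehicle == 'suv':
  vehicle driver  fare
0     suv    Pia    85
3     suv    Cal    60
4     suv    Wes    48
5     suv    Wes   109
7     suv    Wes    15
group by driver, min of fare:
        fare
driver      
Cal       60
Pia       85
Wes       15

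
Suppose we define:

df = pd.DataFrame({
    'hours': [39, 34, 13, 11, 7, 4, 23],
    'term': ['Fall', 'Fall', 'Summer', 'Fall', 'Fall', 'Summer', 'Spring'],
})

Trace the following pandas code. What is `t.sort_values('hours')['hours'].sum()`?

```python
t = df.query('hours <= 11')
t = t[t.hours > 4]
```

filter rows where hours <= 11:
   hours    term
3     11    Fall
4      7    Fall
5      4  Summer
filter rows where hours > 4:
   hours  term
3     11  Fall
4      7  Fall
sort by hours:
   hours  term
4      7  Fall
3     11  Fall
Taking the sum of column 'hours' gives 18.

18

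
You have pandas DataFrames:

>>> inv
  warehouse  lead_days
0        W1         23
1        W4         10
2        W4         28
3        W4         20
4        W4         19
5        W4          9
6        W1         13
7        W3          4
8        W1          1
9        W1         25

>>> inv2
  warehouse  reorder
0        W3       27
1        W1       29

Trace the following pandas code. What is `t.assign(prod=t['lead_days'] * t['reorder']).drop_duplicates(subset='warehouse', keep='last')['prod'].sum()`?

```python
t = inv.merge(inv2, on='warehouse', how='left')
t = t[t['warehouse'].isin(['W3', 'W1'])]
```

833.0

merge on 'warehouse' (how='left') → 10 rows:
  warehouse  lead_days  reorder
0        W1         23     29.0
1        W4         10      NaN
2        W4         28      NaN
3        W4         20      NaN
4        W4         19      NaN
5        W4          9      NaN
6        W1         13     29.0
7        W3          4     27.0
8        W1          1     29.0
9        W1         25     29.0
filter rows where warehouse in ['W3', 'W1']:
  warehouse  lead_days  reorder
0        W1         23     29.0
6        W1         13     29.0
7        W3          4     27.0
8        W1          1     29.0
9        W1         25     29.0
add column prod = t['lead_days'] * t['reorder']:
  warehouse  lead_days  reorder   prod
0        W1         23     29.0  667.0
6        W1         13     29.0  377.0
7        W3          4     27.0  108.0
8        W1          1     29.0   29.0
9        W1         25     29.0  725.0
drop duplicate warehouse (keep=last):
  warehouse  lead_days  reorder   prod
7        W3          4     27.0  108.0
9        W1         25     29.0  725.0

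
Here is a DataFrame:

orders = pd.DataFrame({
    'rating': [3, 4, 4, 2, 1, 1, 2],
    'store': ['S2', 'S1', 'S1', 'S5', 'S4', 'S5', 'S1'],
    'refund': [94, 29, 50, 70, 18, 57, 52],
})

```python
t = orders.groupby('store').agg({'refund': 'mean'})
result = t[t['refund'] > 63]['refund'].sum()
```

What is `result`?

157.5

group by store, mean of refund:
          refund
store           
S1     43.666667
S2     94.000000
S4     18.000000
S5     63.500000
filter rows where refund > 63:
       refund
store        
S2       94.0
S5       63.5
sum of column 'refund' → 157.5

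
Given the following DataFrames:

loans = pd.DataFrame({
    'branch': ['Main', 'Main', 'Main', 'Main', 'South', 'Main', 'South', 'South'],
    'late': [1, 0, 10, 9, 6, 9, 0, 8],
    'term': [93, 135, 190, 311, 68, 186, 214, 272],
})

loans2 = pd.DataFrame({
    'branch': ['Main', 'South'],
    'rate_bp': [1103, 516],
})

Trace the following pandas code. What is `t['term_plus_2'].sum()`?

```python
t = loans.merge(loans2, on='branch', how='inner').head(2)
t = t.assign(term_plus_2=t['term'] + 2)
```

merge on 'branch' (how='inner') → 8 rows:
  branch  late  term  rate_bp
0   Main     1    93     1103
1   Main     0   135     1103
2   Main    10   190     1103
3   Main     9   311     1103
4  South     6    68      516
5   Main     9   186     1103
6  South     0   214      516
7  South     8   272      516
take first 2 rows:
  branch  late  term  rate_bp
0   Main     1    93     1103
1   Main     0   135     1103
add column term_plus_2 = t['term'] + 2:
  branch  late  term  rate_bp  term_plus_2
0   Main     1    93     1103           95
1   Main     0   135     1103          137

232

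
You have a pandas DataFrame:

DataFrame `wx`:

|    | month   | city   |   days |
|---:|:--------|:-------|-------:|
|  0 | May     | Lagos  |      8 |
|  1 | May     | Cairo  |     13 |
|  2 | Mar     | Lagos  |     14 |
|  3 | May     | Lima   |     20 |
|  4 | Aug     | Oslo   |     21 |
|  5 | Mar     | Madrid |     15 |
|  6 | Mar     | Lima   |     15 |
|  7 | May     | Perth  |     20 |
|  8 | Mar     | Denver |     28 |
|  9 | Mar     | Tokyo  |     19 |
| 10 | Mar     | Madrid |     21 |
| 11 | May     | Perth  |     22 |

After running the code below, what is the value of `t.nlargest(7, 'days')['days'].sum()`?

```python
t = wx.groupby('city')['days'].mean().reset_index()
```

group by city, mean of days:
city
Cairo     13.0
Denver    28.0
Lagos     11.0
Lima      17.5
Madrid    18.0
Oslo      21.0
Perth     21.0
Tokyo     19.0
Name: days, dtype: float64
reset_index():
     city  days
0   Cairo  13.0
1  Denver  28.0
2   Lagos  11.0
3    Lima  17.5
4  Madrid  18.0
5    Oslo  21.0
6   Perth  21.0
7   Tokyo  19.0
take 7 rows with largest days:
     city  days
1  Denver  28.0
5    Oslo  21.0
6   Perth  21.0
7   Tokyo  19.0
4  Madrid  18.0
3    Lima  17.5
0   Cairo  13.0
Then the sum of column 'days': 137.5

137.5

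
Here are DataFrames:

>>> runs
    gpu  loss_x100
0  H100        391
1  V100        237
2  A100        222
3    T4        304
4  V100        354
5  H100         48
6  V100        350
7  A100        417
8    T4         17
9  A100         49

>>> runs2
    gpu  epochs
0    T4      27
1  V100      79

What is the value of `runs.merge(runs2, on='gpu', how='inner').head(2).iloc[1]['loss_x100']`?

merge on 'gpu' (how='inner') → 5 rows:
    gpu  loss_x100  epochs
0  V100        237      79
1    T4        304      27
2  V100        354      79
3  V100        350      79
4    T4         17      27
take first 2 rows:
    gpu  loss_x100  epochs
0  V100        237      79
1    T4        304      27

304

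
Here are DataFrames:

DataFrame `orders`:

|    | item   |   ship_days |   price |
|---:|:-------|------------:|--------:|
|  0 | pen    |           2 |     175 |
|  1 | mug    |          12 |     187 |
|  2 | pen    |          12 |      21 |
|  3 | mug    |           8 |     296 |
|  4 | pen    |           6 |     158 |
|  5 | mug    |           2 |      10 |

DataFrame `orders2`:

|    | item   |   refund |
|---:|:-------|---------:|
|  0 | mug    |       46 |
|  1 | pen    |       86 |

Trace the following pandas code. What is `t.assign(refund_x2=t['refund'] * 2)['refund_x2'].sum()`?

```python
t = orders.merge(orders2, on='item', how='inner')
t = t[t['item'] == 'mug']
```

276

merge on 'item' (how='inner') → 6 rows:
  item  ship_days  price  refund
0  pen          2    175      86
1  mug         12    187      46
2  pen         12     21      86
3  mug          8    296      46
4  pen          6    158      86
5  mug          2     10      46
filter rows where item == 'mug':
  item  ship_days  price  refund
1  mug         12    187      46
3  mug          8    296      46
5  mug          2     10      46
add column refund_x2 = t['refund'] * 2:
  item  ship_days  price  refund  refund_x2
1  mug         12    187      46         92
3  mug          8    296      46         92
5  mug          2     10      46         92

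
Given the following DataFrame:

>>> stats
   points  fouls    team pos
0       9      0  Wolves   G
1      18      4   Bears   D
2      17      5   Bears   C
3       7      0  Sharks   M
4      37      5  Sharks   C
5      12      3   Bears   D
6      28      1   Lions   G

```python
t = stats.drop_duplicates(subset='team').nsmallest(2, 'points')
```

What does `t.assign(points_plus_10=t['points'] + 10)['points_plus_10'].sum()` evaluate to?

drop duplicate team (keep=first):
   points  fouls    team pos
0       9      0  Wolves   G
1      18      4   Bears   D
3       7      0  Sharks   M
6      28      1   Lions   G
take 2 rows with smallest points:
   points  fouls    team pos
3       7      0  Sharks   M
0       9      0  Wolves   G
add column points_plus_10 = t['points'] + 10:
   points  fouls    team pos  points_plus_10
3       7      0  Sharks   M              17
0       9      0  Wolves   G              19
sum of column 'points_plus_10' → 36

36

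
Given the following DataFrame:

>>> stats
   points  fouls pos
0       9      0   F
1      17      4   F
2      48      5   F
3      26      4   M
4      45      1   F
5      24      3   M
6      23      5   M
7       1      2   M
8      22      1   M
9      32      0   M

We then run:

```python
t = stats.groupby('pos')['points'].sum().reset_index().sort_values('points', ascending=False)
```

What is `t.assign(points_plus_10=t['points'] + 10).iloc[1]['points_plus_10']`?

group by pos, sum of points:
pos
F    119
M    128
Name: points, dtype: int64
reset_index():
  pos  points
0   F     119
1   M     128
sort by points descending:
  pos  points
1   M     128
0   F     119
add column points_plus_10 = t['points'] + 10:
  pos  points  points_plus_10
1   M     128             138
0   F     119             129
The value at position 1, column 'points_plus_10' is 129.

129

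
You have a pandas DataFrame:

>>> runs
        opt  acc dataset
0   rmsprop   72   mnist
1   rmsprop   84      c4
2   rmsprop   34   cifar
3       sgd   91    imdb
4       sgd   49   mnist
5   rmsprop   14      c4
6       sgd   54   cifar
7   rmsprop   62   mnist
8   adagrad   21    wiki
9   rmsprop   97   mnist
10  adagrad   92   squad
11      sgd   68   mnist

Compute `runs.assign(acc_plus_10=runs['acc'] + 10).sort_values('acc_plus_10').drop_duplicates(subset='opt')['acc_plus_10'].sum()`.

114

add column acc_plus_10 = runs['acc'] + 10:
        opt  acc dataset  acc_plus_10
0   rmsprop   72   mnist           82
1   rmsprop   84      c4           94
2   rmsprop   34   cifar           44
3       sgd   91    imdb          101
4       sgd   49   mnist           59
5   rmsprop   14      c4           24
6       sgd   54   cifar           64
7   rmsprop   62   mnist           72
8   adagrad   21    wiki           31
9   rmsprop   97   mnist          107
10  adagrad   92   squad          102
11      sgd   68   mnist           78
sort by acc_plus_10:
        opt  acc dataset  acc_plus_10
5   rmsprop   14      c4           24
8   adagrad   21    wiki           31
2   rmsprop   34   cifar           44
4       sgd   49   mnist           59
6       sgd   54   cifar           64
7   rmsprop   62   mnist           72
11      sgd   68   mnist           78
0   rmsprop   72   mnist           82
1   rmsprop   84      c4           94
3       sgd   91    imdb          101
10  adagrad   92   squad          102
9   rmsprop   97   mnist          107
drop duplicate opt (keep=first):
       opt  acc dataset  acc_plus_10
5  rmsprop   14      c4           24
8  adagrad   21    wiki           31
4      sgd   49   mnist           59
The sum of column 'acc_plus_10' is 114.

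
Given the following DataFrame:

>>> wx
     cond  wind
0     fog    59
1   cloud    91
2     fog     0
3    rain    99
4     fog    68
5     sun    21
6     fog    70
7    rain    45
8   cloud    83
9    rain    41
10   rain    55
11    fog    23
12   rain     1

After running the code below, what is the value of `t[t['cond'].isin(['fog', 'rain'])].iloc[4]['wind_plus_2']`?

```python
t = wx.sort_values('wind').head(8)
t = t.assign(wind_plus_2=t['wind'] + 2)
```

47

sort by wind:
     cond  wind
2     fog     0
12   rain     1
5     sun    21
11    fog    23
9    rain    41
7    rain    45
10   rain    55
0     fog    59
4     fog    68
6     fog    70
8   cloud    83
1   cloud    91
3    rain    99
take first 8 rows:
    cond  wind
2    fog     0
12  rain     1
5    sun    21
11   fog    23
9   rain    41
7   rain    45
10  rain    55
0    fog    59
add column wind_plus_2 = t['wind'] + 2:
    cond  wind  wind_plus_2
2    fog     0            2
12  rain     1            3
5    sun    21           23
11   fog    23           25
9   rain    41           43
7   rain    45           47
10  rain    55           57
0    fog    59           61
filter rows where cond in ['fog', 'rain']:
    cond  wind  wind_plus_2
2    fog     0            2
12  rain     1            3
11   fog    23           25
9   rain    41           43
7   rain    45           47
10  rain    55           57
0    fog    59           61
Reading off the value at position 4, column 'wind_plus_2', we get 47.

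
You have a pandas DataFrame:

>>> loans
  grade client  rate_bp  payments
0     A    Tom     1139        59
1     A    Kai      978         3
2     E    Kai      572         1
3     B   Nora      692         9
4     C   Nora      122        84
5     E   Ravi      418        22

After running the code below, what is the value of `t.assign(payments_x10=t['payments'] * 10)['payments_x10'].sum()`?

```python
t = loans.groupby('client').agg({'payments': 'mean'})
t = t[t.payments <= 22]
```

group by client, mean of payments:
        payments
client          
Kai          2.0
Nora        46.5
Ravi        22.0
Tom         59.0
filter rows where payments <= 22:
        payments
client          
Kai          2.0
Ravi        22.0
add column payments_x10 = t['payments'] * 10:
        payments  payments_x10
client                        
Kai          2.0          20.0
Ravi        22.0         220.0
Then the sum of column 'payments_x10': 240.0

240.0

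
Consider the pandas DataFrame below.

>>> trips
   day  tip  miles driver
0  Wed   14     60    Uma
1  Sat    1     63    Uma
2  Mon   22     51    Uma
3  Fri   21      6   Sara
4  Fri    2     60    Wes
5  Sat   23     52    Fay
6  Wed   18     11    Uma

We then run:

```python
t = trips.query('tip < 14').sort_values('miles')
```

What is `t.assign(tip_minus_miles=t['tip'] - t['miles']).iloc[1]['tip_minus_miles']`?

filter rows where tip < 14:
   day  tip  miles driver
1  Sat    1     63    Uma
4  Fri    2     60    Wes
sort by miles:
   day  tip  miles driver
4  Fri    2     60    Wes
1  Sat    1     63    Uma
add column tip_minus_miles = t['tip'] - t['miles']:
   day  tip  miles driver  tip_minus_miles
4  Fri    2     60    Wes              -58
1  Sat    1     63    Uma              -62
So iloc[1]['tip_minus_miles'] = -62.

-62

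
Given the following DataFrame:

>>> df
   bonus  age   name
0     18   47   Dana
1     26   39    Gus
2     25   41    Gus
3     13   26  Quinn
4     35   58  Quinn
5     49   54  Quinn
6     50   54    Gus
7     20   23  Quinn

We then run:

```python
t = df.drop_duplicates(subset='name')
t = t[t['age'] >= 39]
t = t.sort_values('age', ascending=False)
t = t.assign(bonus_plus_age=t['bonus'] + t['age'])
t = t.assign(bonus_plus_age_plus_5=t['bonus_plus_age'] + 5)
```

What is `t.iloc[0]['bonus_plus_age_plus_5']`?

70

drop duplicate name (keep=first):
   bonus  age   name
0     18   47   Dana
1     26   39    Gus
3     13   26  Quinn
filter rows where age >= 39:
   bonus  age  name
0     18   47  Dana
1     26   39   Gus
sort by age descending:
   bonus  age  name
0     18   47  Dana
1     26   39   Gus
add column bonus_plus_age = t['bonus'] + t['age']:
   bonus  age  name  bonus_plus_age
0     18   47  Dana              65
1     26   39   Gus              65
add column bonus_plus_age_plus_5 = t['bonus_plus_age'] + 5:
   bonus  age  name  bonus_plus_age  bonus_plus_age_plus_5
0     18   47  Dana              65                     70
1     26   39   Gus              65                     70
Hence 70.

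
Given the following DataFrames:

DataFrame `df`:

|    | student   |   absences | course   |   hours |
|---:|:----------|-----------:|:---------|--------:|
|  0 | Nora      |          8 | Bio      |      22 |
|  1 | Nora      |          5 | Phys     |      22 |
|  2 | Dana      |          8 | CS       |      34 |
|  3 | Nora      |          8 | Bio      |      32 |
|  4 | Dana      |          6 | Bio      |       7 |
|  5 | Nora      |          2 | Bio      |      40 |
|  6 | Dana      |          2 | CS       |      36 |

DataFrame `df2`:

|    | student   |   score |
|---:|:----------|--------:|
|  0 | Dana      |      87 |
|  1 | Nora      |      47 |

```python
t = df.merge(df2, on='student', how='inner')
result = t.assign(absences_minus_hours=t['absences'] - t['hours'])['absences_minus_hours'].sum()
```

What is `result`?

-154

merge on 'student' (how='inner') → 7 rows:
  student  absences course  hours  score
0    Nora         8    Bio     22     47
1    Nora         5   Phys     22     47
2    Dana         8     CS     34     87
3    Nora         8    Bio     32     47
4    Dana         6    Bio      7     87
5    Nora         2    Bio     40     47
6    Dana         2     CS     36     87
add column absences_minus_hours = t['absences'] - t['hours']:
  student  absences course  hours  score  absences_minus_hours
0    Nora         8    Bio     22     47                   -14
1    Nora         5   Phys     22     47                   -17
2    Dana         8     CS     34     87                   -26
3    Nora         8    Bio     32     47                   -24
4    Dana         6    Bio      7     87                    -1
5    Nora         2    Bio     40     47                   -38
6    Dana         2     CS     36     87                   -34
Taking the sum of column 'absences_minus_hours' gives -154.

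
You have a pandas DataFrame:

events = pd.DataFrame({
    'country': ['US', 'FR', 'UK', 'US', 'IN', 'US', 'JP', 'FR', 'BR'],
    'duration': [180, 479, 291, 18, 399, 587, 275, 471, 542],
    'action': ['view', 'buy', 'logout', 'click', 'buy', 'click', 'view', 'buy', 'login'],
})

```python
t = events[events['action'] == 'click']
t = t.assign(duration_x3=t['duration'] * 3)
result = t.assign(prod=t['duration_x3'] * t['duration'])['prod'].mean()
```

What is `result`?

filter rows where action == 'click':
  country  duration action
3      US        18  click
5      US       587  click
add column duration_x3 = t['duration'] * 3:
  country  duration action  duration_x3
3      US        18  click           54
5      US       587  click         1761
add column prod = t['duration_x3'] * t['duration']:
  country  duration action  duration_x3     prod
3      US        18  click           54      972
5      US       587  click         1761  1033707
Then the mean of column 'prod': 517339.5

517339.5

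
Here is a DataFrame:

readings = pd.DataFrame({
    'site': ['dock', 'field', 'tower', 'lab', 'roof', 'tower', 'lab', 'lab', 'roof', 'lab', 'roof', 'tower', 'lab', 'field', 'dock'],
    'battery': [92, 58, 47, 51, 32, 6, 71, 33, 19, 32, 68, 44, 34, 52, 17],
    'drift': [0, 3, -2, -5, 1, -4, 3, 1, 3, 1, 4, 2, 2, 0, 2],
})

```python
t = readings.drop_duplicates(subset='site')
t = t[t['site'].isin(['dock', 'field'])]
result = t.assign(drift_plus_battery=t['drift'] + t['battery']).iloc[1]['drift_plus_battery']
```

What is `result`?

61

drop duplicate site (keep=first):
    site  battery  drift
0   dock       92      0
1  field       58      3
2  tower       47     -2
3    lab       51     -5
4   roof       32      1
filter rows where site in ['dock', 'field']:
    site  battery  drift
0   dock       92      0
1  field       58      3
add column drift_plus_battery = t['drift'] + t['battery']:
    site  battery  drift  drift_plus_battery
0   dock       92      0                  92
1  field       58      3                  61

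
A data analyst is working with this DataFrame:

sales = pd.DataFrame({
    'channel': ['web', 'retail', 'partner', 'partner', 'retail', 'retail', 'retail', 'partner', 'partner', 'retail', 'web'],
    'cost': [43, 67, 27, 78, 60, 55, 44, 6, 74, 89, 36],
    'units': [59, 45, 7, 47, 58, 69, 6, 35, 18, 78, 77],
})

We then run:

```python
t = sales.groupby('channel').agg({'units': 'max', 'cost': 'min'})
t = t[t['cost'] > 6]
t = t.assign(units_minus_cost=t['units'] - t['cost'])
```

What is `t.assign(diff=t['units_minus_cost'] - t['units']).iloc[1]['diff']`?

group by channel: max(units), min(cost):
         units  cost
channel             
partner     47     6
retail      78    44
web         77    36
filter rows where cost > 6:
         units  cost
channel             
retail      78    44
web         77    36
add column units_minus_cost = t['units'] - t['cost']:
         units  cost  units_minus_cost
channel                               
retail      78    44                34
web         77    36                41
add column diff = t['units_minus_cost'] - t['units']:
         units  cost  units_minus_cost  diff
channel                                     
retail      78    44                34   -44
web         77    36                41   -36
Reading off the value at position 1, column 'diff', we get -36.

-36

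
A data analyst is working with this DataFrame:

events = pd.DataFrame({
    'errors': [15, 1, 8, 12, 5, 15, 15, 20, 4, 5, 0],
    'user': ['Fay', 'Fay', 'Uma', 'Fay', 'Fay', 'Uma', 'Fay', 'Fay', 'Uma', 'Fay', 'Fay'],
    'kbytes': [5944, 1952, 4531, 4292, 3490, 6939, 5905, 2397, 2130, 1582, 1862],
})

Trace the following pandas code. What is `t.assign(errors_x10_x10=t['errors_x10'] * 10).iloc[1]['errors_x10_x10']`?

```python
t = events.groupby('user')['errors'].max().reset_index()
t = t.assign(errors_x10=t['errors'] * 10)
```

group by user, max of errors:
user
Fay    20
Uma    15
Name: errors, dtype: int64
reset_index():
  user  errors
0  Fay      20
1  Uma      15
add column errors_x10 = t['errors'] * 10:
  user  errors  errors_x10
0  Fay      20         200
1  Uma      15         150
add column errors_x10_x10 = t['errors_x10'] * 10:
  user  errors  errors_x10  errors_x10_x10
0  Fay      20         200            2000
1  Uma      15         150            1500

1500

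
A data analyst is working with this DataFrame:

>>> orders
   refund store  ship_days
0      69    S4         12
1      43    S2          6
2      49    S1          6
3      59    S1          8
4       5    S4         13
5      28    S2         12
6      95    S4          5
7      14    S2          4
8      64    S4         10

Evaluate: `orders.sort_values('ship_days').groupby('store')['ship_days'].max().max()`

13

sort by ship_days:
   refund store  ship_days
7      14    S2          4
6      95    S4          5
1      43    S2          6
2      49    S1          6
3      59    S1          8
8      64    S4         10
0      69    S4         12
5      28    S2         12
4       5    S4         13
group by store, max of ship_days:
store
S1     8
S2    12
S4    13
Name: ship_days, dtype: int64
The max of the resulting series is 13.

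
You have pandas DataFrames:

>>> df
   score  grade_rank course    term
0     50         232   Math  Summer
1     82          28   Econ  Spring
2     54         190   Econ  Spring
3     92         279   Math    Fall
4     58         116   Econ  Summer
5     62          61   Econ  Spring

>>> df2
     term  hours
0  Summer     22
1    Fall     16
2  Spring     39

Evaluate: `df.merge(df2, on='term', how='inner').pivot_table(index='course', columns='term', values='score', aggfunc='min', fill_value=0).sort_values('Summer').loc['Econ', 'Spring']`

merge on 'term' (how='inner') → 6 rows:
   score  grade_rank course    term  hours
0     50         232   Math  Summer     22
1     82          28   Econ  Spring     39
2     54         190   Econ  Spring     39
3     92         279   Math    Fall     16
4     58         116   Econ  Summer     22
5     62          61   Econ  Spring     39
pivot: rows=course, cols=term, min(score):
term    Fall  Spring  Summer
course                      
Econ       0      54      58
Math      92       0      50
sort by Summer:
term    Fall  Spring  Summer
course                      
Math      92       0      50
Econ       0      54      58

54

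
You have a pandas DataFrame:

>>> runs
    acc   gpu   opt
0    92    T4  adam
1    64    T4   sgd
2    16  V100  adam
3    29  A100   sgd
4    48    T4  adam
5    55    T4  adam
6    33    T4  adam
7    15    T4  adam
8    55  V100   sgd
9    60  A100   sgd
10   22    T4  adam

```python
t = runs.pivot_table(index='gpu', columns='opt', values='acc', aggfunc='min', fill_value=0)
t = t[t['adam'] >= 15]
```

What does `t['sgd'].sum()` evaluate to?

119

pivot: rows=gpu, cols=opt, min(acc):
opt   adam  sgd
gpu            
A100     0   29
T4      15   64
V100    16   55
filter rows where adam >= 15:
opt   adam  sgd
gpu            
T4      15   64
V100    16   55
sum of column 'sgd' → 119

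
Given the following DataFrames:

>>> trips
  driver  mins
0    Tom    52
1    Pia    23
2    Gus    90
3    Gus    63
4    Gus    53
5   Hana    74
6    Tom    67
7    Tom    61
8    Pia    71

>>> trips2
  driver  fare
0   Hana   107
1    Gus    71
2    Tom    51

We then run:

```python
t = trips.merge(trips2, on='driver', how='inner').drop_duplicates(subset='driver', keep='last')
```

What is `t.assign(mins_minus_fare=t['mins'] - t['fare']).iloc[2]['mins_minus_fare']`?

10

merge on 'driver' (how='inner') → 7 rows:
  driver  mins  fare
0    Tom    52    51
1    Gus    90    71
2    Gus    63    71
3    Gus    53    71
4   Hana    74   107
5    Tom    67    51
6    Tom    61    51
drop duplicate driver (keep=last):
  driver  mins  fare
3    Gus    53    71
4   Hana    74   107
6    Tom    61    51
add column mins_minus_fare = t['mins'] - t['fare']:
  driver  mins  fare  mins_minus_fare
3    Gus    53    71              -18
4   Hana    74   107              -33
6    Tom    61    51               10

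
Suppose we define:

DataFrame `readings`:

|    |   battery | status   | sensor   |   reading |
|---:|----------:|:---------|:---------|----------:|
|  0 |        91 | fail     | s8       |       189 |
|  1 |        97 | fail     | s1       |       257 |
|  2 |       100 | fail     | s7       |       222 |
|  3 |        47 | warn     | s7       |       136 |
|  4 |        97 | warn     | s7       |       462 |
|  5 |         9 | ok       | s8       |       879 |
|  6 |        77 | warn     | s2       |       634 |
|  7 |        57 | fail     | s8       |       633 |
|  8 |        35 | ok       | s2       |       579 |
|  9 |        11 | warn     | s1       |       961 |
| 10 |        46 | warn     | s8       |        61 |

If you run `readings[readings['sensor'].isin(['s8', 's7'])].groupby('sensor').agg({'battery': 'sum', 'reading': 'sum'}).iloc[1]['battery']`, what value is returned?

203

filter rows where sensor in ['s8', 's7']:
    battery status sensor  reading
0        91   fail     s8      189
2       100   fail     s7      222
3        47   warn     s7      136
4        97   warn     s7      462
5         9     ok     s8      879
7        57   fail     s8      633
10       46   warn     s8       61
group by sensor: sum(battery), sum(reading):
        battery  reading
sensor                  
s7          244      820
s8          203     1762
value at position 1, column 'battery' → 203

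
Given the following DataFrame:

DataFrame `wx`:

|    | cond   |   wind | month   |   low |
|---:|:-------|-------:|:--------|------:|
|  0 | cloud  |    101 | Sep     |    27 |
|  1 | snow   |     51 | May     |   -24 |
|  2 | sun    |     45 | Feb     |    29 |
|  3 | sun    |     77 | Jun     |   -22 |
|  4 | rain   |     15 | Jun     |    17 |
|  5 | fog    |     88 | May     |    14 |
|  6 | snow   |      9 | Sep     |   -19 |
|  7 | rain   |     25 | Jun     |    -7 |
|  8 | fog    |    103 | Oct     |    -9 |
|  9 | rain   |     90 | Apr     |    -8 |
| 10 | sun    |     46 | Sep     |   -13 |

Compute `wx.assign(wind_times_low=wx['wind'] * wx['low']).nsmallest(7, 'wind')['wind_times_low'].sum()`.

add column wind_times_low = wx['wind'] * wx['low']:
     cond  wind month  low  wind_times_low
0   cloud   101   Sep   27            2727
1    snow    51   May  -24           -1224
2     sun    45   Feb   29            1305
3     sun    77   Jun  -22           -1694
4    rain    15   Jun   17             255
5     fog    88   May   14            1232
6    snow     9   Sep  -19            -171
7    rain    25   Jun   -7            -175
8     fog   103   Oct   -9            -927
9    rain    90   Apr   -8            -720
10    sun    46   Sep  -13            -598
take 7 rows with smallest wind:
    cond  wind month  low  wind_times_low
6   snow     9   Sep  -19            -171
4   rain    15   Jun   17             255
7   rain    25   Jun   -7            -175
2    sun    45   Feb   29            1305
10   sun    46   Sep  -13            -598
1   snow    51   May  -24           -1224
3    sun    77   Jun  -22           -1694

-2302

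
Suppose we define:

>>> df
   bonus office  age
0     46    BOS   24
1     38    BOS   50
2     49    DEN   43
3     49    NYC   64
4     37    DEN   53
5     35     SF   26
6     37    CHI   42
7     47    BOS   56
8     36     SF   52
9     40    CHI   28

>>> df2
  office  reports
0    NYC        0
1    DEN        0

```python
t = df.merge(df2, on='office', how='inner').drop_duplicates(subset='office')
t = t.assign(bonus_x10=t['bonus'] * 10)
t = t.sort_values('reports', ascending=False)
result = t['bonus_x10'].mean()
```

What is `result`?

merge on 'office' (how='inner') → 3 rows:
   bonus office  age  reports
0     49    DEN   43        0
1     49    NYC   64        0
2     37    DEN   53        0
drop duplicate office (keep=first):
   bonus office  age  reports
0     49    DEN   43        0
1     49    NYC   64        0
add column bonus_x10 = t['bonus'] * 10:
   bonus office  age  reports  bonus_x10
0     49    DEN   43        0        490
1     49    NYC   64        0        490
sort by reports descending:
   bonus office  age  reports  bonus_x10
0     49    DEN   43        0        490
1     49    NYC   64        0        490
Then the mean of column 'bonus_x10': 490.0

490.0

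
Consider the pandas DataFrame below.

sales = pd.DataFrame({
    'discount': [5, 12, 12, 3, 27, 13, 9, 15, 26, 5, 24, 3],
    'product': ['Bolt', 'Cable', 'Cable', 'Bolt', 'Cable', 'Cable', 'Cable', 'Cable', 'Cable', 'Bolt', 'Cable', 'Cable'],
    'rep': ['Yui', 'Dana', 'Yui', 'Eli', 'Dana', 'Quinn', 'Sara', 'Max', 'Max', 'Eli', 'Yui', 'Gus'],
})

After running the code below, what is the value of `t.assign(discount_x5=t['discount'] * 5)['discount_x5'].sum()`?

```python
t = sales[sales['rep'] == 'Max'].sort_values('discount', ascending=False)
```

205

filter rows where rep == 'Max':
   discount product  rep
7        15   Cable  Max
8        26   Cable  Max
sort by discount descending:
   discount product  rep
8        26   Cable  Max
7        15   Cable  Max
add column discount_x5 = t['discount'] * 5:
   discount product  rep  discount_x5
8        26   Cable  Max          130
7        15   Cable  Max           75
Reading off the sum of column 'discount_x5', we get 205.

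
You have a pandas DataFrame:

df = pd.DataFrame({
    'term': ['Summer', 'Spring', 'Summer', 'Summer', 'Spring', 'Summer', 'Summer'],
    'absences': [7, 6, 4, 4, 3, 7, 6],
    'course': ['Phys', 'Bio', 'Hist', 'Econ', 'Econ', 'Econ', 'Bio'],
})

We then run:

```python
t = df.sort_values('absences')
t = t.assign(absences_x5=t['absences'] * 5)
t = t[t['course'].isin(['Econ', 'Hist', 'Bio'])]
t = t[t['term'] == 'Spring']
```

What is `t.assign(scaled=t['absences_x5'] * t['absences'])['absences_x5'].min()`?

15

sort by absences:
     term  absences course
4  Spring         3   Econ
2  Summer         4   Hist
3  Summer         4   Econ
1  Spring         6    Bio
6  Summer         6    Bio
0  Summer         7   Phys
5  Summer         7   Econ
add column absences_x5 = t['absences'] * 5:
     term  absences course  absences_x5
4  Spring         3   Econ           15
2  Summer         4   Hist           20
3  Summer         4   Econ           20
1  Spring         6    Bio           30
6  Summer         6    Bio           30
0  Summer         7   Phys           35
5  Summer         7   Econ           35
filter rows where course in ['Econ', 'Hist', 'Bio']:
     term  absences course  absences_x5
4  Spring         3   Econ           15
2  Summer         4   Hist           20
3  Summer         4   Econ           20
1  Spring         6    Bio           30
6  Summer         6    Bio           30
5  Summer         7   Econ           35
filter rows where term == 'Spring':
     term  absences course  absences_x5
4  Spring         3   Econ           15
1  Spring         6    Bio           30
add column scaled = t['absences_x5'] * t['absences']:
     term  absences course  absences_x5  scaled
4  Spring         3   Econ           15      45
1  Spring         6    Bio           30     180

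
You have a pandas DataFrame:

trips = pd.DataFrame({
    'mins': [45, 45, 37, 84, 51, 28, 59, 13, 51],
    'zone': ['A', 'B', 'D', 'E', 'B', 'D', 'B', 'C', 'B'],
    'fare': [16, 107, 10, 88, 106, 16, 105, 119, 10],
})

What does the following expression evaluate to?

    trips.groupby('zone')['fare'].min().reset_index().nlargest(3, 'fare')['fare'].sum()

223

group by zone, min of fare:
zone
A     16
B     10
C    119
D     10
E     88
Name: fare, dtype: int64
reset_index():
  zone  fare
0    A    16
1    B    10
2    C   119
3    D    10
4    E    88
take 3 rows with largest fare:
  zone  fare
2    C   119
4    E    88
0    A    16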